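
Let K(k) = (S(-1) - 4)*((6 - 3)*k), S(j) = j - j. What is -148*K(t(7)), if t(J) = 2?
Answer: 3552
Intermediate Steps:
S(j) = 0
K(k) = -12*k (K(k) = (0 - 4)*((6 - 3)*k) = -12*k)
-148*K(t(7)) = -(-1776)*2 = -148*(-24) = 3552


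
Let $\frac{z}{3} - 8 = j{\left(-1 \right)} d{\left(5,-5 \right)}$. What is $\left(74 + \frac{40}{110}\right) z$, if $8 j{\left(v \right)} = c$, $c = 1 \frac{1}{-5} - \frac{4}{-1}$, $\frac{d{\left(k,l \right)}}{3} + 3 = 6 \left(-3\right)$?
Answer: $- \frac{1076079}{220} \approx -4891.3$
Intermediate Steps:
$d{\left(k,l \right)} = -63$ ($d{\left(k,l \right)} = -9 + 3 \cdot 6 \left(-3\right) = -9 + 3 \left(-18\right) = -9 - 54 = -63$)
$c = \frac{19}{5}$ ($c = 1 \left(- \frac{1}{5}\right) - -4 = - \frac{1}{5} + 4 = \frac{19}{5} \approx 3.8$)
$j{\left(v \right)} = \frac{19}{40}$ ($j{\left(v \right)} = \frac{1}{8} \cdot \frac{19}{5} = \frac{19}{40}$)
$z = - \frac{2631}{40}$ ($z = 24 + 3 \cdot \frac{19}{40} \left(-63\right) = 24 + 3 \left(- \frac{1197}{40}\right) = 24 - \frac{3591}{40} = - \frac{2631}{40} \approx -65.775$)
$\left(74 + \frac{40}{110}\right) z = \left(74 + \frac{40}{110}\right) \left(- \frac{2631}{40}\right) = \left(74 + 40 \cdot \frac{1}{110}\right) \left(- \frac{2631}{40}\right) = \left(74 + \frac{4}{11}\right) \left(- \frac{2631}{40}\right) = \frac{818}{11} \left(- \frac{2631}{40}\right) = - \frac{1076079}{220}$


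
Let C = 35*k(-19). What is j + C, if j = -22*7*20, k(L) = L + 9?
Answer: -3430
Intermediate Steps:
k(L) = 9 + L
j = -3080 (j = -154*20 = -3080)
C = -350 (C = 35*(9 - 19) = 35*(-10) = -350)
j + C = -3080 - 350 = -3430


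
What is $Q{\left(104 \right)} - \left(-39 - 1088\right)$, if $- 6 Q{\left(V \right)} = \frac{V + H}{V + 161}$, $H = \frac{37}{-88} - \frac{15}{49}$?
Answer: $\frac{1545271369}{1371216} \approx 1126.9$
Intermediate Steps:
$H = - \frac{3133}{4312}$ ($H = 37 \left(- \frac{1}{88}\right) - \frac{15}{49} = - \frac{37}{88} - \frac{15}{49} = - \frac{3133}{4312} \approx -0.72658$)
$Q{\left(V \right)} = - \frac{- \frac{3133}{4312} + V}{6 \left(161 + V\right)}$ ($Q{\left(V \right)} = - \frac{\left(V - \frac{3133}{4312}\right) \frac{1}{V + 161}}{6} = - \frac{\left(- \frac{3133}{4312} + V\right) \frac{1}{161 + V}}{6} = - \frac{\frac{1}{161 + V} \left(- \frac{3133}{4312} + V\right)}{6} = - \frac{- \frac{3133}{4312} + V}{6 \left(161 + V\right)}$)
$Q{\left(104 \right)} - \left(-39 - 1088\right) = \frac{3133 - 448448}{25872 \left(161 + 104\right)} - \left(-39 - 1088\right) = \frac{3133 - 448448}{25872 \cdot 265} - \left(-39 - 1088\right) = \frac{1}{25872} \cdot \frac{1}{265} \left(-445315\right) - -1127 = - \frac{89063}{1371216} + 1127 = \frac{1545271369}{1371216}$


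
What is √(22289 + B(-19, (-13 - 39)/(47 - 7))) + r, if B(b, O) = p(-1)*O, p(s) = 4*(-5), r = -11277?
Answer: -11277 + √22315 ≈ -11128.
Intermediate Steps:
p(s) = -20
B(b, O) = -20*O
√(22289 + B(-19, (-13 - 39)/(47 - 7))) + r = √(22289 - 20*(-13 - 39)/(47 - 7)) - 11277 = √(22289 - (-1040)/40) - 11277 = √(22289 - 20*(-13/10)) - 11277 = √(22289 + 26) - 11277 = √22315 - 11277 = -11277 + √22315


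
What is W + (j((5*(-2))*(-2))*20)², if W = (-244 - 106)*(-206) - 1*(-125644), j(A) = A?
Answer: 357744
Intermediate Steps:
W = 197744 (W = -350*(-206) + 125644 = 72100 + 125644 = 197744)
W + (j((5*(-2))*(-2))*20)² = 197744 + (((5*(-2))*(-2))*20)² = 197744 + (-10*(-2)*20)² = 197744 + (20*20)² = 197744 + 400² = 197744 + 160000 = 357744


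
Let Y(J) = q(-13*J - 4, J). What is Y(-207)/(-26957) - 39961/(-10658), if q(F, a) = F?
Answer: 1048590631/287307706 ≈ 3.6497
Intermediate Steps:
Y(J) = -4 - 13*J (Y(J) = -13*J - 4 = -4 - 13*J)
Y(-207)/(-26957) - 39961/(-10658) = (-4 - 13*(-207))/(-26957) - 39961/(-10658) = (-4 + 2691)*(-1/26957) - 39961*(-1/10658) = 2687*(-1/26957) + 39961/10658 = -2687/26957 + 39961/10658 = 1048590631/287307706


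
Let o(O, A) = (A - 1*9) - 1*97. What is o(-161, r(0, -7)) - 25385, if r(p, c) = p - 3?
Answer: -25494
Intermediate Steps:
r(p, c) = -3 + p
o(O, A) = -106 + A (o(O, A) = (A - 9) - 97 = (-9 + A) - 97 = -106 + A)
o(-161, r(0, -7)) - 25385 = (-106 + (-3 + 0)) - 25385 = (-106 - 3) - 25385 = -109 - 25385 = -25494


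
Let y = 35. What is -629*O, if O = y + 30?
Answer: -40885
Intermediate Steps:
O = 65 (O = 35 + 30 = 65)
-629*O = -629*65 = -40885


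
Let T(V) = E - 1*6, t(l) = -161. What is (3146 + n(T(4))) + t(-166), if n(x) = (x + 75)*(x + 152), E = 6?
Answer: 14385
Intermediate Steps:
T(V) = 0 (T(V) = 6 - 1*6 = 6 - 6 = 0)
n(x) = (75 + x)*(152 + x)
(3146 + n(T(4))) + t(-166) = (3146 + (11400 + 0² + 227*0)) - 161 = (3146 + (11400 + 0 + 0)) - 161 = (3146 + 11400) - 161 = 14546 - 161 = 14385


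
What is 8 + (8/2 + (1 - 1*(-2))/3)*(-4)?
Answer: -12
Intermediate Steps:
8 + (8/2 + (1 - 1*(-2))/3)*(-4) = 8 + (8*(1/2) + (1 + 2)*(1/3))*(-4) = 8 + (4 + 3*(1/3))*(-4) = 8 + (4 + 1)*(-4) = 8 + 5*(-4) = 8 - 20 = -12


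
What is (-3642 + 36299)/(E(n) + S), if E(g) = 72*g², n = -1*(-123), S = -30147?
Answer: 32657/1059141 ≈ 0.030833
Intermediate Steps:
n = 123
(-3642 + 36299)/(E(n) + S) = (-3642 + 36299)/(72*123² - 30147) = 32657/(72*15129 - 30147) = 32657/(1089288 - 30147) = 32657/1059141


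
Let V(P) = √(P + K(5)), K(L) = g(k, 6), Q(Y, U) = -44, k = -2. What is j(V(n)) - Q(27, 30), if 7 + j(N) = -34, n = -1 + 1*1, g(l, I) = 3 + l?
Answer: 3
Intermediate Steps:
n = 0 (n = -1 + 1 = 0)
K(L) = 1 (K(L) = 3 - 2 = 1)
V(P) = √(1 + P) (V(P) = √(P + 1) = √(1 + P))
j(N) = -41 (j(N) = -7 - 34 = -41)
j(V(n)) - Q(27, 30) = -41 - 1*(-44) = -41 + 44 = 3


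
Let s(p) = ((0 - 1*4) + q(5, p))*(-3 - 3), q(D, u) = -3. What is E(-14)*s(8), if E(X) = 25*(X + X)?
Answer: -29400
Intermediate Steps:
s(p) = 42 (s(p) = ((0 - 1*4) - 3)*(-3 - 3) = ((0 - 4) - 3)*(-6) = (-4 - 3)*(-6) = -7*(-6) = 42)
E(X) = 50*X (E(X) = 25*(2*X) = 50*X)
E(-14)*s(8) = (50*(-14))*42 = -700*42 = -29400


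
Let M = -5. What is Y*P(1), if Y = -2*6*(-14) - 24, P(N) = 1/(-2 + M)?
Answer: -144/7 ≈ -20.571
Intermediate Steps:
P(N) = -1/7 (P(N) = 1/(-2 - 5) = 1/(-7) = -1/7)
Y = 144 (Y = -12*(-14) - 24 = 168 - 24 = 144)
Y*P(1) = 144*(-1/7) = -144/7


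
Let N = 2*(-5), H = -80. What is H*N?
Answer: 800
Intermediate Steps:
N = -10
H*N = -80*(-10) = 800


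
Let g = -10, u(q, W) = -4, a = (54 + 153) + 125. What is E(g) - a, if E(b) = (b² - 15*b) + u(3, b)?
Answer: -86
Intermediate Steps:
a = 332 (a = 207 + 125 = 332)
E(b) = -4 + b² - 15*b (E(b) = (b² - 15*b) - 4 = -4 + b² - 15*b)
E(g) - a = (-4 + (-10)² - 15*(-10)) - 1*332 = (-4 + 100 + 150) - 332 = 246 - 332 = -86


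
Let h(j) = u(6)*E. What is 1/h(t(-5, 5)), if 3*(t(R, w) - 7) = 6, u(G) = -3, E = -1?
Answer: 1/3 ≈ 0.33333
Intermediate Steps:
t(R, w) = 9 (t(R, w) = 7 + (1/3)*6 = 7 + 2 = 9)
h(j) = 3 (h(j) = -3*(-1) = 3)
1/h(t(-5, 5)) = 1/3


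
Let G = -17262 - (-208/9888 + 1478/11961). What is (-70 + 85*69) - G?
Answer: 56811916699/2463966 ≈ 23057.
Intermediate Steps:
G = -42533233729/2463966 (G = -17262 - (-208*1/9888 + 1478*(1/11961)) = -17262 - (-13/618 + 1478/11961) = -17262 - 1*252637/2463966 = -17262 - 252637/2463966 = -42533233729/2463966 ≈ -17262.)
(-70 + 85*69) - G = (-70 + 85*69) - 1*(-42533233729/2463966) = (-70 + 5865) + 42533233729/2463966 = 5795 + 42533233729/2463966 = 56811916699/2463966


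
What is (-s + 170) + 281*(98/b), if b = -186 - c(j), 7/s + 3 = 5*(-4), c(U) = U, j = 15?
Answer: 153943/4623 ≈ 33.299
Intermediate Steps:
s = -7/23 (s = 7/(-3 + 5*(-4)) = 7/(-3 - 20) = 7/(-23) = 7*(-1/23) = -7/23 ≈ -0.30435)
b = -201 (b = -186 - 1*15 = -186 - 15 = -201)
(-s + 170) + 281*(98/b) = (-1*(-7/23) + 170) + 281*(98/(-201)) = (7/23 + 170) + 281*(98*(-1/201)) = 3917/23 + 281*(-98/201) = 3917/23 - 27538/201 = 153943/4623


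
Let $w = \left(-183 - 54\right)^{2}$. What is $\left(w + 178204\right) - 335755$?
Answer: $-101382$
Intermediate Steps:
$w = 56169$ ($w = \left(-237\right)^{2} = 56169$)
$\left(w + 178204\right) - 335755 = \left(56169 + 178204\right) - 335755 = 234373 - 335755 = -101382$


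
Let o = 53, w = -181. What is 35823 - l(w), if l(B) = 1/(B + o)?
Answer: 4585345/128 ≈ 35823.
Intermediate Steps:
l(B) = 1/(53 + B) (l(B) = 1/(B + 53) = 1/(53 + B))
35823 - l(w) = 35823 - 1/(53 - 181) = 35823 - 1/(-128) = 35823 - 1*(-1/128) = 35823 + 1/128 = 4585345/128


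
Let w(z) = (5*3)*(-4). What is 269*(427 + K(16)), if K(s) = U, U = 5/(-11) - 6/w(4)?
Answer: 12624439/110 ≈ 1.1477e+5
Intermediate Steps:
w(z) = -60 (w(z) = 15*(-4) = -60)
U = -39/110 (U = 5/(-11) - 6/(-60) = 5*(-1/11) - 6*(-1/60) = -5/11 + ⅒ = -39/110 ≈ -0.35455)
K(s) = -39/110
269*(427 + K(16)) = 269*(427 - 39/110) = 269*(46931/110) = 12624439/110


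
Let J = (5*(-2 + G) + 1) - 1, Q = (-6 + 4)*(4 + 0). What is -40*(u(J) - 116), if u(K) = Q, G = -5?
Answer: 4960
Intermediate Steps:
Q = -8 (Q = -2*4 = -8)
J = -35 (J = (5*(-2 - 5) + 1) - 1 = (5*(-7) + 1) - 1 = (-35 + 1) - 1 = -34 - 1 = -35)
u(K) = -8
-40*(u(J) - 116) = -40*(-8 - 116) = -40*(-124) = 4960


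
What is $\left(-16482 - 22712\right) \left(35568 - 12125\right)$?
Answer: $-918824942$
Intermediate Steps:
$\left(-16482 - 22712\right) \left(35568 - 12125\right) = \left(-39194\right) 23443 = -918824942$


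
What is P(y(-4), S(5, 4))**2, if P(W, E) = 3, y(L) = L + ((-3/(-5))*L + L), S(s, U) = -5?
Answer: 9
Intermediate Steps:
y(L) = 13*L/5 (y(L) = L + ((-3*(-1/5))*L + L) = L + (3*L/5 + L) = L + 8*L/5 = 13*L/5)
P(y(-4), S(5, 4))**2 = 3**2 = 9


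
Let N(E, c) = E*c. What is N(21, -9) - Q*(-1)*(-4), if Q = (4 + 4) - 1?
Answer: -217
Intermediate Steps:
Q = 7 (Q = 8 - 1 = 7)
N(21, -9) - Q*(-1)*(-4) = 21*(-9) - 7*(-1)*(-4) = -189 - (-7)*(-4) = -189 - 1*28 = -189 - 28 = -217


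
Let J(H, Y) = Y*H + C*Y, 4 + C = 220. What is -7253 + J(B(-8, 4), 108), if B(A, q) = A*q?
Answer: 12619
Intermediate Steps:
C = 216 (C = -4 + 220 = 216)
J(H, Y) = 216*Y + H*Y (J(H, Y) = Y*H + 216*Y = H*Y + 216*Y = 216*Y + H*Y)
-7253 + J(B(-8, 4), 108) = -7253 + 108*(216 - 8*4) = -7253 + 108*(216 - 32) = -7253 + 108*184 = -7253 + 19872 = 12619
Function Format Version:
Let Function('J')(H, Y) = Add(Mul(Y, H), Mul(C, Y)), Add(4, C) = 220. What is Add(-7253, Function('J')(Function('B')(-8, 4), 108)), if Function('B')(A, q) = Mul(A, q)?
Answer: 12619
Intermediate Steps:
C = 216 (C = Add(-4, 220) = 216)
Function('J')(H, Y) = Add(Mul(216, Y), Mul(H, Y)) (Function('J')(H, Y) = Add(Mul(Y, H), Mul(216, Y)) = Add(Mul(H, Y), Mul(216, Y)) = Add(Mul(216, Y), Mul(H, Y)))
Add(-7253, Function('J')(Function('B')(-8, 4), 108)) = Add(-7253, Mul(108, Add(216, Mul(-8, 4)))) = Add(-7253, Mul(108, Add(216, -32))) = Add(-7253, Mul(108, 184)) = Add(-7253, 19872) = 12619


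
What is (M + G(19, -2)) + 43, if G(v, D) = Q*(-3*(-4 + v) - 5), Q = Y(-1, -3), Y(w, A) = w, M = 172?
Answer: 265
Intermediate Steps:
Q = -1
G(v, D) = -7 + 3*v (G(v, D) = -(-3*(-4 + v) - 5) = -((12 - 3*v) - 5) = -(7 - 3*v) = -7 + 3*v)
(M + G(19, -2)) + 43 = (172 + (-7 + 3*19)) + 43 = (172 + (-7 + 57)) + 43 = (172 + 50) + 43 = 222 + 43 = 265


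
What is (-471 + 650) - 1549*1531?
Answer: -2371340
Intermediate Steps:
(-471 + 650) - 1549*1531 = 179 - 2371519 = -2371340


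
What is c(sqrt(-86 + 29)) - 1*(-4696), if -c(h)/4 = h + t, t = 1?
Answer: 4692 - 4*I*sqrt(57) ≈ 4692.0 - 30.199*I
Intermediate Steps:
c(h) = -4 - 4*h (c(h) = -4*(h + 1) = -4*(1 + h) = -4 - 4*h)
c(sqrt(-86 + 29)) - 1*(-4696) = (-4 - 4*sqrt(-86 + 29)) - 1*(-4696) = (-4 - 4*I*sqrt(57)) + 4696 = 4692 - 4*I*sqrt(57)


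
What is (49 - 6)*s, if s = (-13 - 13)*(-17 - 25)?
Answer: 46956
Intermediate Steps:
s = 1092 (s = -26*(-42) = 1092)
(49 - 6)*s = (49 - 6)*1092 = 43*1092 = 46956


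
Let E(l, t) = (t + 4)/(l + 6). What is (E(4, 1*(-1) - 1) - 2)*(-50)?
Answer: 90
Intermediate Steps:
E(l, t) = (4 + t)/(6 + l)
(E(4, 1*(-1) - 1) - 2)*(-50) = ((4 + (1*(-1) - 1))/(6 + 4) - 2)*(-50) = ((4 + (-1 - 1))/10 - 2)*(-50) = ((4 - 2)/10 - 2)*(-50) = ((⅒)*2 - 2)*(-50) = (⅕ - 2)*(-50) = -9/5*(-50) = 90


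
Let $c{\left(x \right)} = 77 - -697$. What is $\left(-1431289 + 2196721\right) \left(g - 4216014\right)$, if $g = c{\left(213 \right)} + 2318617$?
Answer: $-1451735936136$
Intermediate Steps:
$c{\left(x \right)} = 774$ ($c{\left(x \right)} = 77 + 697 = 774$)
$g = 2319391$ ($g = 774 + 2318617 = 2319391$)
$\left(-1431289 + 2196721\right) \left(g - 4216014\right) = \left(-1431289 + 2196721\right) \left(2319391 - 4216014\right) = 765432 \left(-1896623\right) = -1451735936136$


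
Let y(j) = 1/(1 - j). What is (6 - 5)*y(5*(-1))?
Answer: 1/6 ≈ 0.16667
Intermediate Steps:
(6 - 5)*y(5*(-1)) = (6 - 5)*(-1/(-1 + 5*(-1))) = 1*(-1/(-1 - 5)) = 1*(-1/(-6)) = 1*(-1*(-1/6)) = 1*(1/6) = 1/6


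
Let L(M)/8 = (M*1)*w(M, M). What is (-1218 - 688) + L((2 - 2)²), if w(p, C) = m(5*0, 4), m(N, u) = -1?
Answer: -1906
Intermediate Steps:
w(p, C) = -1
L(M) = -8*M (L(M) = 8*((M*1)*(-1)) = 8*(M*(-1)) = 8*(-M) = -8*M)
(-1218 - 688) + L((2 - 2)²) = (-1218 - 688) - 8*(2 - 2)² = -1906 - 8*0² = -1906 - 8*0 = -1906 + 0 = -1906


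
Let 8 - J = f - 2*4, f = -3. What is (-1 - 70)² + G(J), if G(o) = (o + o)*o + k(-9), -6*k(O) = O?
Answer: 11529/2 ≈ 5764.5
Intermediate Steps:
k(O) = -O/6
J = 19 (J = 8 - (-3 - 2*4) = 8 - (-3 - 8) = 8 - 1*(-11) = 8 + 11 = 19)
G(o) = 3/2 + 2*o² (G(o) = (o + o)*o - ⅙*(-9) = (2*o)*o + 3/2 = 2*o² + 3/2 = 3/2 + 2*o²)
(-1 - 70)² + G(J) = (-1 - 70)² + (3/2 + 2*19²) = (-71)² + (3/2 + 2*361) = 5041 + (3/2 + 722) = 5041 + 1447/2 = 11529/2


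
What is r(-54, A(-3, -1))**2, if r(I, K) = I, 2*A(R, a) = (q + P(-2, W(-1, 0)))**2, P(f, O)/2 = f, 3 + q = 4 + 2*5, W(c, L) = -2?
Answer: 2916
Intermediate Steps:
q = 11 (q = -3 + (4 + 2*5) = -3 + (4 + 10) = -3 + 14 = 11)
P(f, O) = 2*f
A(R, a) = 49/2 (A(R, a) = (11 + 2*(-2))**2/2 = (11 - 4)**2/2 = (1/2)*7**2 = (1/2)*49 = 49/2)
r(-54, A(-3, -1))**2 = (-54)**2 = 2916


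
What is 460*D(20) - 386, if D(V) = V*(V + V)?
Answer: 367614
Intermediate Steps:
D(V) = 2*V² (D(V) = V*(2*V) = 2*V²)
460*D(20) - 386 = 460*(2*20²) - 386 = 460*(2*400) - 386 = 460*800 - 386 = 368000 - 386 = 367614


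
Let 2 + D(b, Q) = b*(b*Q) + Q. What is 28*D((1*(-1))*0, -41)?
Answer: -1204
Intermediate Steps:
D(b, Q) = -2 + Q + Q*b² (D(b, Q) = -2 + (b*(b*Q) + Q) = -2 + (b*(Q*b) + Q) = -2 + (Q*b² + Q) = -2 + (Q + Q*b²) = -2 + Q + Q*b²)
28*D((1*(-1))*0, -41) = 28*(-2 - 41 - 41*((1*(-1))*0)²) = 28*(-2 - 41 - 41*(-1*0)²) = 28*(-2 - 41 - 41*0²) = 28*(-2 - 41 - 41*0) = 28*(-2 - 41 + 0) = 28*(-43) = -1204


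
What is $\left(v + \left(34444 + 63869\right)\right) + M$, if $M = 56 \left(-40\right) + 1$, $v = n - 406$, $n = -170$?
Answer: $95498$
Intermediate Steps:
$v = -576$ ($v = -170 - 406 = -576$)
$M = -2239$ ($M = -2240 + 1 = -2239$)
$\left(v + \left(34444 + 63869\right)\right) + M = \left(-576 + \left(34444 + 63869\right)\right) - 2239 = \left(-576 + 98313\right) - 2239 = 97737 - 2239 = 95498$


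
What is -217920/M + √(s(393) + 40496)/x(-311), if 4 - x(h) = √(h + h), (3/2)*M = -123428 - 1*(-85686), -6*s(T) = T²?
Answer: 163440/18871 + √59018/319 + I*√9177299/638 ≈ 9.4225 + 4.7483*I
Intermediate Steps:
s(T) = -T²/6
M = -75484/3 (M = 2*(-123428 - 1*(-85686))/3 = 2*(-123428 + 85686)/3 = (⅔)*(-37742) = -75484/3 ≈ -25161.)
x(h) = 4 - √2*√h (x(h) = 4 - √(h + h) = 4 - √(2*h) = 4 - √2*√h)
-217920/M + √(s(393) + 40496)/x(-311) = -217920/(-75484/3) + √(-⅙*393² + 40496)/(4 - √2*√(-311)) = -217920*(-3/75484) + √(-⅙*154449 + 40496)/(4 - √2*I*√311) = 163440/18871 + √(-51483/2 + 40496)/(4 - I*√622) = 163440/18871 + √(29509/2)/(4 - I*√622) = 163440/18871 + (√59018/2)/(4 - I*√622) = 163440/18871 + √59018/(2*(4 - I*√622))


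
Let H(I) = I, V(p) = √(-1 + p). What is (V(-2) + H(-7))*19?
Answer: -133 + 19*I*√3 ≈ -133.0 + 32.909*I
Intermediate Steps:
(V(-2) + H(-7))*19 = (√(-1 - 2) - 7)*19 = (√(-3) - 7)*19 = (I*√3 - 7)*19 = (-7 + I*√3)*19 = -133 + 19*I*√3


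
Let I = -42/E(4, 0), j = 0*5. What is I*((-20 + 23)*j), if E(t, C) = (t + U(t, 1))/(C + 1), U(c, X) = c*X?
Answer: 0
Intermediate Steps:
U(c, X) = X*c
E(t, C) = 2*t/(1 + C) (E(t, C) = (t + 1*t)/(C + 1) = (t + t)/(1 + C) = (2*t)/(1 + C) = 2*t/(1 + C))
j = 0
I = -21/4 (I = -42/(2*4/(1 + 0)) = -42/(2*4/1) = -42/(2*4*1) = -42/8 = -42*⅛ = -21/4 ≈ -5.2500)
I*((-20 + 23)*j) = -21*(-20 + 23)*0/4 = -63*0/4 = -21/4*0 = 0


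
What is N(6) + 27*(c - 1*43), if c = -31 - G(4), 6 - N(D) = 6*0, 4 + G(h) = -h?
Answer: -1776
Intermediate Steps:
G(h) = -4 - h
N(D) = 6 (N(D) = 6 - 6*0 = 6 - 1*0 = 6 + 0 = 6)
c = -23 (c = -31 - (-4 - 1*4) = -31 - (-4 - 4) = -31 - 1*(-8) = -31 + 8 = -23)
N(6) + 27*(c - 1*43) = 6 + 27*(-23 - 1*43) = 6 + 27*(-23 - 43) = 6 + 27*(-66) = 6 - 1782 = -1776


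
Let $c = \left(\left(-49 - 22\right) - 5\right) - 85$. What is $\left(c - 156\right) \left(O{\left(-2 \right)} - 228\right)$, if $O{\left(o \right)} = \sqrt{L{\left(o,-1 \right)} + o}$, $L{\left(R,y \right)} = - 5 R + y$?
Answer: $72276 - 317 \sqrt{7} \approx 71437.0$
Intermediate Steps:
$L{\left(R,y \right)} = y - 5 R$
$O{\left(o \right)} = \sqrt{-1 - 4 o}$ ($O{\left(o \right)} = \sqrt{\left(-1 - 5 o\right) + o} = \sqrt{-1 - 4 o}$)
$c = -161$ ($c = \left(-71 - 5\right) - 85 = -76 - 85 = -161$)
$\left(c - 156\right) \left(O{\left(-2 \right)} - 228\right) = \left(-161 - 156\right) \left(\sqrt{-1 - -8} - 228\right) = - 317 \left(\sqrt{-1 + 8} - 228\right) = - 317 \left(\sqrt{7} - 228\right) = - 317 \left(-228 + \sqrt{7}\right) = 72276 - 317 \sqrt{7}$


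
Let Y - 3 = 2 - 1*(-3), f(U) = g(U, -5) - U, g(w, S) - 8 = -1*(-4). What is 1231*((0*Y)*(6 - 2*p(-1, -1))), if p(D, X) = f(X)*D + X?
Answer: 0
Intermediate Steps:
g(w, S) = 12 (g(w, S) = 8 - 1*(-4) = 8 + 4 = 12)
f(U) = 12 - U
p(D, X) = X + D*(12 - X) (p(D, X) = (12 - X)*D + X = D*(12 - X) + X = X + D*(12 - X))
Y = 8 (Y = 3 + (2 - 1*(-3)) = 3 + (2 + 3) = 3 + 5 = 8)
1231*((0*Y)*(6 - 2*p(-1, -1))) = 1231*((0*8)*(6 - 2*(-1 - 1*(-1)*(-12 - 1)))) = 1231*(0*(6 - 2*(-1 - 1*(-1)*(-13)))) = 1231*(0*(6 - 2*(-1 - 13))) = 1231*(0*(6 - 2*(-14))) = 1231*(0*(6 + 28)) = 1231*(0*34) = 1231*0 = 0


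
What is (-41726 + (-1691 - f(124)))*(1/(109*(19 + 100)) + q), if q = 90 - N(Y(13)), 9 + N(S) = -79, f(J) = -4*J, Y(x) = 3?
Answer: -99097678719/12971 ≈ -7.6399e+6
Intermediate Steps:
N(S) = -88 (N(S) = -9 - 79 = -88)
q = 178 (q = 90 - 1*(-88) = 90 + 88 = 178)
(-41726 + (-1691 - f(124)))*(1/(109*(19 + 100)) + q) = (-41726 + (-1691 - (-4)*124))*(1/(109*(19 + 100)) + 178) = (-41726 + (-1691 - 1*(-496)))*(1/(109*119) + 178) = (-41726 + (-1691 + 496))*(1/12971 + 178) = (-41726 - 1195)*(1/12971 + 178) = -42921*2308839/12971 = -99097678719/12971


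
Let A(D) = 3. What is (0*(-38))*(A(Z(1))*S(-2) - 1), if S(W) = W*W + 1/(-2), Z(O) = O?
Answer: 0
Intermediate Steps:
S(W) = -1/2 + W**2 (S(W) = W**2 - 1/2 = -1/2 + W**2)
(0*(-38))*(A(Z(1))*S(-2) - 1) = (0*(-38))*(3*(-1/2 + (-2)**2) - 1) = 0*(3*(-1/2 + 4) - 1) = 0*(3*(7/2) - 1) = 0*(21/2 - 1) = 0*(19/2) = 0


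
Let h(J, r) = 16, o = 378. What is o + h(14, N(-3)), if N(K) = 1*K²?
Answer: 394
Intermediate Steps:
N(K) = K²
o + h(14, N(-3)) = 378 + 16 = 394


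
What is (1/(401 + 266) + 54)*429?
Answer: 15452151/667 ≈ 23167.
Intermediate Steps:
(1/(401 + 266) + 54)*429 = (1/667 + 54)*429 = (36019/667)*429 = 15452151/667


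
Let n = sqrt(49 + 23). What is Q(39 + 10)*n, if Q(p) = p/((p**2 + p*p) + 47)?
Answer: 294*sqrt(2)/4849 ≈ 0.085745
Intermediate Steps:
n = 6*sqrt(2) (n = sqrt(72) = 6*sqrt(2) ≈ 8.4853)
Q(p) = p/(47 + 2*p**2) (Q(p) = p/((p**2 + p**2) + 47) = p/(2*p**2 + 47) = p/(47 + 2*p**2))
Q(39 + 10)*n = ((39 + 10)/(47 + 2*(39 + 10)**2))*(6*sqrt(2)) = (49/(47 + 2*49**2))*(6*sqrt(2)) = (49/(47 + 2*2401))*(6*sqrt(2)) = (49/(47 + 4802))*(6*sqrt(2)) = (49/4849)*(6*sqrt(2)) = (49*(1/4849))*(6*sqrt(2)) = 49*(6*sqrt(2))/4849 = 294*sqrt(2)/4849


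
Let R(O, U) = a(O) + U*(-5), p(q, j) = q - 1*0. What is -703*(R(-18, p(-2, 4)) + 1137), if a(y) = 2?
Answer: -807747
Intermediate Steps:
p(q, j) = q (p(q, j) = q + 0 = q)
R(O, U) = 2 - 5*U (R(O, U) = 2 + U*(-5) = 2 - 5*U)
-703*(R(-18, p(-2, 4)) + 1137) = -703*((2 - 5*(-2)) + 1137) = -703*((2 + 10) + 1137) = -703*(12 + 1137) = -703*1149 = -807747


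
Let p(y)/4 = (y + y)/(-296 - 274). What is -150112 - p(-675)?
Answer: -2852308/19 ≈ -1.5012e+5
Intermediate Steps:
p(y) = -4*y/285 (p(y) = 4*((y + y)/(-296 - 274)) = 4*((2*y)/(-570)) = 4*((2*y)*(-1/570)) = 4*(-y/285) = -4*y/285)
-150112 - p(-675) = -150112 - (-4)*(-675)/285 = -150112 - 1*180/19 = -150112 - 180/19 = -2852308/19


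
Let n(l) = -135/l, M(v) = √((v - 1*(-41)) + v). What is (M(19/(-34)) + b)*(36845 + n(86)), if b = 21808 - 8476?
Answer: 21121454310/43 + 3168535*√11526/1462 ≈ 4.9143e+8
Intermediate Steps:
M(v) = √(41 + 2*v) (M(v) = √((v + 41) + v) = √((41 + v) + v) = √(41 + 2*v))
b = 13332
(M(19/(-34)) + b)*(36845 + n(86)) = (√(41 + 2*(19/(-34))) + 13332)*(36845 - 135/86) = (√(41 + 2*(19*(-1/34))) + 13332)*(36845 - 135*1/86) = (√(41 + 2*(-19/34)) + 13332)*(36845 - 135/86) = (√(41 - 19/17) + 13332)*(3168535/86) = (√(678/17) + 13332)*(3168535/86) = (√11526/17 + 13332)*(3168535/86) = (13332 + √11526/17)*(3168535/86) = 21121454310/43 + 3168535*√11526/1462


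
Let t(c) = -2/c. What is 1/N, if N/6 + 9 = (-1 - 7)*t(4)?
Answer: -1/30 ≈ -0.033333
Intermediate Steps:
N = -30 (N = -54 + 6*((-1 - 7)*(-2/4)) = -54 + 6*(-(-16)/4) = -54 + 6*(-8*(-½)) = -54 + 6*4 = -54 + 24 = -30)
1/N = 1/(-30) = -1/30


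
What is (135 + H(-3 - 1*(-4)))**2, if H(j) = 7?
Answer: 20164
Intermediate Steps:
(135 + H(-3 - 1*(-4)))**2 = (135 + 7)**2 = 142**2 = 20164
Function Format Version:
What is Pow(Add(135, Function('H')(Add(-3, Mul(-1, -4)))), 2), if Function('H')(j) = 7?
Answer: 20164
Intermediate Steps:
Pow(Add(135, Function('H')(Add(-3, Mul(-1, -4)))), 2) = Pow(Add(135, 7), 2) = Pow(142, 2) = 20164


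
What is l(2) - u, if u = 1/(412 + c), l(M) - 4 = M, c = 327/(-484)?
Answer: 1194002/199081 ≈ 5.9976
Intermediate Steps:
c = -327/484 (c = 327*(-1/484) = -327/484 ≈ -0.67562)
l(M) = 4 + M
u = 484/199081 (u = 1/(412 - 327/484) = 1/(199081/484) = 484/199081 ≈ 0.0024312)
l(2) - u = (4 + 2) - 1*484/199081 = 6 - 484/199081 = 1194002/199081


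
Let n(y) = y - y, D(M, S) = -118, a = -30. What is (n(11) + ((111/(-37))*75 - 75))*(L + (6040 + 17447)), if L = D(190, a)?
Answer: -7010700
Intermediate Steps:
n(y) = 0
L = -118
(n(11) + ((111/(-37))*75 - 75))*(L + (6040 + 17447)) = (0 + ((111/(-37))*75 - 75))*(-118 + (6040 + 17447)) = (0 + ((111*(-1/37))*75 - 75))*(-118 + 23487) = (0 + (-3*75 - 75))*23369 = (0 + (-225 - 75))*23369 = (0 - 300)*23369 = -300*23369 = -7010700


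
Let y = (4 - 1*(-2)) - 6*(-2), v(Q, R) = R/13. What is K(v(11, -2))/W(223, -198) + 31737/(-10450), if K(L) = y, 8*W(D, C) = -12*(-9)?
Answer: -53411/31350 ≈ -1.7037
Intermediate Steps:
W(D, C) = 27/2 (W(D, C) = (-12*(-9))/8 = (1/8)*108 = 27/2)
v(Q, R) = R/13 (v(Q, R) = R*(1/13) = R/13)
y = 18 (y = (4 + 2) + 12 = 6 + 12 = 18)
K(L) = 18
K(v(11, -2))/W(223, -198) + 31737/(-10450) = 18/(27/2) + 31737/(-10450) = 18*(2/27) + 31737*(-1/10450) = 4/3 - 31737/10450 = -53411/31350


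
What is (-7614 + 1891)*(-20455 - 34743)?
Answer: 315898154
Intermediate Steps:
(-7614 + 1891)*(-20455 - 34743) = -5723*(-55198) = 315898154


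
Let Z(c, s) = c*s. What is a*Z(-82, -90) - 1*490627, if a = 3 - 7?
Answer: -520147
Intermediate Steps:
a = -4
a*Z(-82, -90) - 1*490627 = -(-328)*(-90) - 1*490627 = -4*7380 - 490627 = -29520 - 490627 = -520147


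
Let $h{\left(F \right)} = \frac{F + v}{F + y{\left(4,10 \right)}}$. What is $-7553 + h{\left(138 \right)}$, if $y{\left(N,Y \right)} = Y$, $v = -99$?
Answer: $- \frac{1117805}{148} \approx -7552.7$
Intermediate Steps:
$h{\left(F \right)} = \frac{-99 + F}{10 + F}$ ($h{\left(F \right)} = \frac{F - 99}{F + 10} = \frac{-99 + F}{10 + F}$)
$-7553 + h{\left(138 \right)} = -7553 + \frac{-99 + 138}{10 + 138} = -7553 + \frac{1}{148} \cdot 39 = -7553 + \frac{39}{148} = - \frac{1117805}{148}$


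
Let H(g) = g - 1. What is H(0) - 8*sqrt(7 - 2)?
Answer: -1 - 8*sqrt(5) ≈ -18.889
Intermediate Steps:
H(g) = -1 + g
H(0) - 8*sqrt(7 - 2) = (-1 + 0) - 8*sqrt(7 - 2) = -1 - 8*sqrt(5)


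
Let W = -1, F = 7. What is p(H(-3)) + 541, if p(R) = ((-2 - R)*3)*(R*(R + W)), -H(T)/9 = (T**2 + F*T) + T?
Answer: -7434449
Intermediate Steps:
H(T) = -72*T - 9*T**2 (H(T) = -9*((T**2 + 7*T) + T) = -9*(T**2 + 8*T) = -72*T - 9*T**2)
p(R) = R*(-1 + R)*(-6 - 3*R) (p(R) = ((-2 - R)*3)*(R*(R - 1)) = (-6 - 3*R)*(R*(-1 + R)) = R*(-1 + R)*(-6 - 3*R))
p(H(-3)) + 541 = 3*(-9*(-3)*(8 - 3))*(2 - (-9)*(-3)*(8 - 3) - (-9*(-3)*(8 - 3))**2) + 541 = 3*(-9*(-3)*5)*(2 - (-9)*(-3)*5 - (-9*(-3)*5)**2) + 541 = 3*135*(2 - 1*135 - 1*135**2) + 541 = 3*135*(2 - 135 - 1*18225) + 541 = 3*135*(2 - 135 - 18225) + 541 = 3*135*(-18358) + 541 = -7434990 + 541 = -7434449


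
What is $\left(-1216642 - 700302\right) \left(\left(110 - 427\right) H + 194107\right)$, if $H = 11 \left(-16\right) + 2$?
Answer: $-477827046160$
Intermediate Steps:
$H = -174$ ($H = -176 + 2 = -174$)
$\left(-1216642 - 700302\right) \left(\left(110 - 427\right) H + 194107\right) = \left(-1216642 - 700302\right) \left(\left(110 - 427\right) \left(-174\right) + 194107\right) = - 1916944 \left(\left(-317\right) \left(-174\right) + 194107\right) = - 1916944 \left(55158 + 194107\right) = \left(-1916944\right) 249265 = -477827046160$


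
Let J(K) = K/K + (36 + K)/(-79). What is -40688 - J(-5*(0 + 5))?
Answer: -3214420/79 ≈ -40689.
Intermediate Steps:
J(K) = 43/79 - K/79 (J(K) = 1 + (36 + K)*(-1/79) = 1 + (-36/79 - K/79) = 43/79 - K/79)
-40688 - J(-5*(0 + 5)) = -40688 - (43/79 - (-5)*(0 + 5)/79) = -40688 - (43/79 - (-5)*5/79) = -40688 - (43/79 - 1/79*(-25)) = -40688 - (43/79 + 25/79) = -40688 - 1*68/79 = -40688 - 68/79 = -3214420/79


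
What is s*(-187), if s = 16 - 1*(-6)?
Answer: -4114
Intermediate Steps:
s = 22 (s = 16 + 6 = 22)
s*(-187) = 22*(-187) = -4114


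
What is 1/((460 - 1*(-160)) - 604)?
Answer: 1/16 ≈ 0.062500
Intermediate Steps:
1/((460 - 1*(-160)) - 604) = 1/((460 + 160) - 604) = 1/(620 - 604) = 1/16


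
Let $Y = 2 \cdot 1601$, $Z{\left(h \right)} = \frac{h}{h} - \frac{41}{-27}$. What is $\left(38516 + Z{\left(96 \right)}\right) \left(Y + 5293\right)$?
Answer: $\frac{8834800000}{27} \approx 3.2721 \cdot 10^{8}$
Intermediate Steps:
$Z{\left(h \right)} = \frac{68}{27}$ ($Z{\left(h \right)} = 1 - - \frac{41}{27} = 1 + \frac{41}{27} = \frac{68}{27}$)
$Y = 3202$
$\left(38516 + Z{\left(96 \right)}\right) \left(Y + 5293\right) = \left(38516 + \frac{68}{27}\right) \left(3202 + 5293\right) = \frac{1040000}{27} \cdot 8495 = \frac{8834800000}{27}$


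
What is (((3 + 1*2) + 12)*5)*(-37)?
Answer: -3145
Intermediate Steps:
(((3 + 1*2) + 12)*5)*(-37) = (((3 + 2) + 12)*5)*(-37) = ((5 + 12)*5)*(-37) = (17*5)*(-37) = 85*(-37) = -3145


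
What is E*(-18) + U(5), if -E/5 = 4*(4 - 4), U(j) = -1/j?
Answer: -⅕ ≈ -0.20000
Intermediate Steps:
E = 0 (E = -20*(4 - 4) = -20*0 = -5*0 = 0)
E*(-18) + U(5) = 0*(-18) - 1/5 = 0 - 1*⅕ = 0 - ⅕ = -⅕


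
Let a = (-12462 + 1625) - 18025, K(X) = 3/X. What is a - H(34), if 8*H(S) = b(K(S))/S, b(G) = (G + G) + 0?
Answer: -133457891/4624 ≈ -28862.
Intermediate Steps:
b(G) = 2*G (b(G) = 2*G + 0 = 2*G)
H(S) = 3/(4*S²) (H(S) = ((2*(3/S))/S)/8 = ((6/S)/S)/8 = (6/S²)/8 = 3/(4*S²))
a = -28862 (a = -10837 - 18025 = -28862)
a - H(34) = -28862 - 3/(4*34²) = -28862 - 3/(4*1156) = -28862 - 1*3/4624 = -28862 - 3/4624 = -133457891/4624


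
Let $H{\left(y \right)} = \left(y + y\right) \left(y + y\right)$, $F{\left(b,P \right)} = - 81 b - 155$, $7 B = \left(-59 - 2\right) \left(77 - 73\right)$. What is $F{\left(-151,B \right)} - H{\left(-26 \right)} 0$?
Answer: $12076$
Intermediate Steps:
$B = - \frac{244}{7}$ ($B = \frac{\left(-59 - 2\right) \left(77 - 73\right)}{7} = \frac{\left(-61\right) 4}{7} = \frac{1}{7} \left(-244\right) = - \frac{244}{7} \approx -34.857$)
$F{\left(b,P \right)} = -155 - 81 b$
$H{\left(y \right)} = 4 y^{2}$ ($H{\left(y \right)} = 2 y 2 y = 4 y^{2}$)
$F{\left(-151,B \right)} - H{\left(-26 \right)} 0 = \left(-155 - -12231\right) - 4 \left(-26\right)^{2} \cdot 0 = \left(-155 + 12231\right) - 4 \cdot 676 \cdot 0 = 12076 - 2704 \cdot 0 = 12076 - 0 = 12076 + 0 = 12076$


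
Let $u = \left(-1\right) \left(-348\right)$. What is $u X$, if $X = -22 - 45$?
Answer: $-23316$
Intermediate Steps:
$u = 348$
$X = -67$
$u X = 348 \left(-67\right) = -23316$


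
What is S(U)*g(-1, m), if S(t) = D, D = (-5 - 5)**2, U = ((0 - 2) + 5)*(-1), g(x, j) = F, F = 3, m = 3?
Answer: 300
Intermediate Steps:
g(x, j) = 3
U = -3 (U = (-2 + 5)*(-1) = 3*(-1) = -3)
D = 100 (D = (-10)**2 = 100)
S(t) = 100
S(U)*g(-1, m) = 100*3 = 300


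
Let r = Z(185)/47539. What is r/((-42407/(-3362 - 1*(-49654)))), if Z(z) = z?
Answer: -8564020/2015986373 ≈ -0.0042481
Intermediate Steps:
r = 185/47539 ≈ 0.0038915
r/((-42407/(-3362 - 1*(-49654)))) = 185/(47539*((-42407/(-3362 - 1*(-49654))))) = 185/(47539*((-42407/(-3362 + 49654)))) = 185/(47539*((-42407/46292))) = 185/(47539*((-42407*1/46292))) = 185/(47539*(-42407/46292)) = (185/47539)*(-46292/42407) = -8564020/2015986373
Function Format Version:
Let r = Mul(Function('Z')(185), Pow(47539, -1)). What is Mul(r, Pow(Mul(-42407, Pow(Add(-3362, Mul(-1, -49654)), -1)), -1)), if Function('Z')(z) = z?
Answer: Rational(-8564020, 2015986373) ≈ -0.0042481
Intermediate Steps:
r = Rational(185, 47539) (r = Mul(185, Pow(47539, -1)) = Mul(185, Rational(1, 47539)) = Rational(185, 47539) ≈ 0.0038915)
Mul(r, Pow(Mul(-42407, Pow(Add(-3362, Mul(-1, -49654)), -1)), -1)) = Mul(Rational(185, 47539), Pow(Mul(-42407, Pow(Add(-3362, Mul(-1, -49654)), -1)), -1)) = Mul(Rational(185, 47539), Pow(Mul(-42407, Pow(Add(-3362, 49654), -1)), -1)) = Mul(Rational(185, 47539), Pow(Mul(-42407, Pow(46292, -1)), -1)) = Mul(Rational(185, 47539), Pow(Mul(-42407, Rational(1, 46292)), -1)) = Mul(Rational(185, 47539), Pow(Rational(-42407, 46292), -1)) = Mul(Rational(185, 47539), Rational(-46292, 42407)) = Rational(-8564020, 2015986373)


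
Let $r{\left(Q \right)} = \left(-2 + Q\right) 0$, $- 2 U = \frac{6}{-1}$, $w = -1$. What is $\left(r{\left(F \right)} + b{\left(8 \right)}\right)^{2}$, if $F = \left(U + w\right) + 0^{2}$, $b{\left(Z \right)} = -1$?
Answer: $1$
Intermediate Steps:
$U = 3$ ($U = - \frac{6 \frac{1}{-1}}{2} = - \frac{6 \left(-1\right)}{2} = \left(- \frac{1}{2}\right) \left(-6\right) = 3$)
$F = 2$ ($F = \left(3 - 1\right) + 0^{2} = 2 + 0 = 2$)
$r{\left(Q \right)} = 0$
$\left(r{\left(F \right)} + b{\left(8 \right)}\right)^{2} = \left(0 - 1\right)^{2} = \left(-1\right)^{2} = 1$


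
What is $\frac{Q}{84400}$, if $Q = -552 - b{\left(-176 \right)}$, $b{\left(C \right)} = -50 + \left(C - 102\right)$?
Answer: $- \frac{14}{5275} \approx -0.002654$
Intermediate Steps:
$b{\left(C \right)} = -152 + C$ ($b{\left(C \right)} = -50 + \left(-102 + C\right) = -152 + C$)
$Q = -224$ ($Q = -552 - \left(-152 - 176\right) = -552 - -328 = -552 + 328 = -224$)
$\frac{Q}{84400} = - \frac{224}{84400} = \left(-224\right) \frac{1}{84400} = - \frac{14}{5275}$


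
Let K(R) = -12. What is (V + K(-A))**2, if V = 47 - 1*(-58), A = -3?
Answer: 8649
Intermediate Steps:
V = 105 (V = 47 + 58 = 105)
(V + K(-A))**2 = (105 - 12)**2 = 93**2 = 8649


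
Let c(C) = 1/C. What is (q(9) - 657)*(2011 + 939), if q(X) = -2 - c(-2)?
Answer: -1942575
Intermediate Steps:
c(C) = 1/C
q(X) = -3/2 (q(X) = -2 - 1/(-2) = -2 - 1*(-1/2) = -2 + 1/2 = -3/2)
(q(9) - 657)*(2011 + 939) = (-3/2 - 657)*(2011 + 939) = -1317/2*2950 = -1942575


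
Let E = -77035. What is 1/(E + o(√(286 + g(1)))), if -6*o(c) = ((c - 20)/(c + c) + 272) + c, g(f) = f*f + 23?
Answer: -68817396/5304473550395 + 144*√310/5304473550395 ≈ -1.2973e-5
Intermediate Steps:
g(f) = 23 + f² (g(f) = f² + 23 = 23 + f²)
o(c) = -136/3 - c/6 - (-20 + c)/(12*c) (o(c) = -(((c - 20)/(c + c) + 272) + c)/6 = -(((-20 + c)/((2*c)) + 272) + c)/6 = -(((-20 + c)*(1/(2*c)) + 272) + c)/6 = -(((-20 + c)/(2*c) + 272) + c)/6 = -((272 + (-20 + c)/(2*c)) + c)/6 = -(272 + c + (-20 + c)/(2*c))/6 = -136/3 - c/6 - (-20 + c)/(12*c))
1/(E + o(√(286 + g(1)))) = 1/(-77035 + (20 - √(286 + (23 + 1²))*(545 + 2*√(286 + (23 + 1²))))/(12*(√(286 + (23 + 1²))))) = 1/(-77035 + (20 - √(286 + (23 + 1))*(545 + 2*√(286 + (23 + 1))))/(12*(√(286 + (23 + 1))))) = 1/(-77035 + (20 - √(286 + 24)*(545 + 2*√(286 + 24)))/(12*(√(286 + 24)))) = 1/(-77035 + (20 - √310*(545 + 2*√310))/(12*(√310))) = 1/(-77035 + (√310/310)*(20 - √310*(545 + 2*√310))/12) = 1/(-77035 + √310*(20 - √310*(545 + 2*√310))/3720)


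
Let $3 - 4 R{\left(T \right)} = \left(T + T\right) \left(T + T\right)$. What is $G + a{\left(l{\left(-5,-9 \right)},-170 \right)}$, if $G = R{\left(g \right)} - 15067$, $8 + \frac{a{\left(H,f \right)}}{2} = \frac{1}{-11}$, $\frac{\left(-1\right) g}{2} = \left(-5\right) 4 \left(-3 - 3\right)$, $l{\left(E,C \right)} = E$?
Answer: $- \frac{3198027}{44} \approx -72682.0$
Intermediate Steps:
$g = -240$ ($g = - 2 \left(-5\right) 4 \left(-3 - 3\right) = - 2 \left(- 20 \left(-3 - 3\right)\right) = - 2 \left(\left(-20\right) \left(-6\right)\right) = \left(-2\right) 120 = -240$)
$R{\left(T \right)} = \frac{3}{4} - T^{2}$ ($R{\left(T \right)} = \frac{3}{4} - \frac{\left(T + T\right) \left(T + T\right)}{4} = \frac{3}{4} - \frac{2 T 2 T}{4} = \frac{3}{4} - \frac{4 T^{2}}{4} = \frac{3}{4} - T^{2}$)
$a{\left(H,f \right)} = - \frac{178}{11}$ ($a{\left(H,f \right)} = -16 + \frac{2}{-11} = -16 + 2 \left(- \frac{1}{11}\right) = -16 - \frac{2}{11} = - \frac{178}{11}$)
$G = - \frac{290665}{4}$ ($G = \left(\frac{3}{4} - \left(-240\right)^{2}\right) - 15067 = \left(\frac{3}{4} - 57600\right) - 15067 = - \frac{230397}{4} - 15067 = - \frac{290665}{4} \approx -72666.0$)
$G + a{\left(l{\left(-5,-9 \right)},-170 \right)} = - \frac{290665}{4} - \frac{178}{11} = - \frac{3198027}{44}$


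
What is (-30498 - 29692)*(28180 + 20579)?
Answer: -2934804210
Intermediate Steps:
(-30498 - 29692)*(28180 + 20579) = -60190*48759 = -2934804210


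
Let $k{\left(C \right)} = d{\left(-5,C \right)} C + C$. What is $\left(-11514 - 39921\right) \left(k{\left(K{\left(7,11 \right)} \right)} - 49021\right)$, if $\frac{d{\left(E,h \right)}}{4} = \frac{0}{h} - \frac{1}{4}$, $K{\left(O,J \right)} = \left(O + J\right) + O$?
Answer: $2521395135$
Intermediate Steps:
$K{\left(O,J \right)} = J + 2 O$ ($K{\left(O,J \right)} = \left(J + O\right) + O = J + 2 O$)
$d{\left(E,h \right)} = -1$ ($d{\left(E,h \right)} = 4 \left(\frac{0}{h} - \frac{1}{4}\right) = 4 \left(0 - \frac{1}{4}\right) = 4 \left(- \frac{1}{4}\right) = -1$)
$k{\left(C \right)} = 0$ ($k{\left(C \right)} = - C + C = 0$)
$\left(-11514 - 39921\right) \left(k{\left(K{\left(7,11 \right)} \right)} - 49021\right) = \left(-11514 - 39921\right) \left(0 - 49021\right) = \left(-51435\right) \left(-49021\right) = 2521395135$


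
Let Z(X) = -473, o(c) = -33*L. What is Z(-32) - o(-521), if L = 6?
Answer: -275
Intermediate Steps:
o(c) = -198 (o(c) = -33*6 = -198)
Z(-32) - o(-521) = -473 - 1*(-198) = -473 + 198 = -275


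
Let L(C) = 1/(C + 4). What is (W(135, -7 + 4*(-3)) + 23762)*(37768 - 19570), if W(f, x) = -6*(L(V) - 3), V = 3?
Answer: 3029129892/7 ≈ 4.3273e+8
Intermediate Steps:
L(C) = 1/(4 + C)
W(f, x) = 120/7 (W(f, x) = -6*(1/(4 + 3) - 3) = -6*(1/7 - 3) = -6*(⅐ - 3) = -6*(-20/7) = 120/7)
(W(135, -7 + 4*(-3)) + 23762)*(37768 - 19570) = (120/7 + 23762)*(37768 - 19570) = (166454/7)*18198 = 3029129892/7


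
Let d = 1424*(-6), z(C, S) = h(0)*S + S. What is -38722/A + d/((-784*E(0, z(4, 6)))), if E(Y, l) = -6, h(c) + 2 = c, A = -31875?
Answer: -939497/1561875 ≈ -0.60152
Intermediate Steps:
h(c) = -2 + c
z(C, S) = -S (z(C, S) = (-2 + 0)*S + S = -2*S + S = -S)
d = -8544
-38722/A + d/((-784*E(0, z(4, 6)))) = -38722/(-31875) - 8544/((-784*(-6))) = -38722*(-1/31875) - 8544/4704 = 38722/31875 - 8544*1/4704 = 38722/31875 - 89/49 = -939497/1561875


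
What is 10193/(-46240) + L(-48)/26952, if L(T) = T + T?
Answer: -11631699/51927520 ≈ -0.22400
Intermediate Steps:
L(T) = 2*T
10193/(-46240) + L(-48)/26952 = 10193/(-46240) + (2*(-48))/26952 = 10193*(-1/46240) - 96*1/26952 = -10193/46240 - 4/1123 = -11631699/51927520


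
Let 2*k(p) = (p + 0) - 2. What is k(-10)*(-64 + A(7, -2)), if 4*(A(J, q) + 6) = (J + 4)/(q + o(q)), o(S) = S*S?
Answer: 1647/4 ≈ 411.75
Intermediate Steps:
o(S) = S²
A(J, q) = -6 + (4 + J)/(4*(q + q²)) (A(J, q) = -6 + ((J + 4)/(q + q²))/4 = -6 + ((4 + J)/(q + q²))/4 = -6 + (4 + J)/(4*(q + q²)))
k(p) = -1 + p/2 (k(p) = ((p + 0) - 2)/2 = (p - 2)/2 = (-2 + p)/2 = -1 + p/2)
k(-10)*(-64 + A(7, -2)) = (-1 + (½)*(-10))*(-64 + (¼)*(4 + 7 - 24*(-2) - 24*(-2)²)/(-2*(1 - 2))) = (-1 - 5)*(-64 + (¼)*(-½)*(4 + 7 + 48 - 24*4)/(-1)) = -6*(-64 + (¼)*(-½)*(-1)*(4 + 7 + 48 - 96)) = -6*(-64 + (¼)*(-½)*(-1)*(-37)) = -6*(-64 - 37/8) = -6*(-549/8) = 1647/4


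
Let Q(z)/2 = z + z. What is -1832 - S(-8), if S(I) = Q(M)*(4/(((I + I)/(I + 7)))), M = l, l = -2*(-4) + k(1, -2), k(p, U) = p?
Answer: -1841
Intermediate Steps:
l = 9 (l = -2*(-4) + 1 = 8 + 1 = 9)
M = 9
Q(z) = 4*z (Q(z) = 2*(z + z) = 2*(2*z) = 4*z)
S(I) = 72*(7 + I)/I (S(I) = (4*9)*(4/(((I + I)/(I + 7)))) = 36*(4/(((2*I)/(7 + I)))) = 36*(4/((2*I/(7 + I)))) = 36*(4*((7 + I)/(2*I))) = 36*(2*(7 + I)/I) = 72*(7 + I)/I)
-1832 - S(-8) = -1832 - (72 + 504/(-8)) = -1832 - (72 + 504*(-1/8)) = -1832 - (72 - 63) = -1832 - 1*9 = -1832 - 9 = -1841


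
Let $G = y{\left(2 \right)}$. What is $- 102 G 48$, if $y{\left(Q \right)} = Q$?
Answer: $-9792$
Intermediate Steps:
$G = 2$
$- 102 G 48 = \left(-102\right) 2 \cdot 48 = \left(-204\right) 48 = -9792$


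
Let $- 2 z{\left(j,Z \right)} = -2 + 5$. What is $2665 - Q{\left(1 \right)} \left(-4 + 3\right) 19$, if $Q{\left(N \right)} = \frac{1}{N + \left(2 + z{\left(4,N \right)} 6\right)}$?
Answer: $\frac{15971}{6} \approx 2661.8$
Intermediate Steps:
$z{\left(j,Z \right)} = - \frac{3}{2}$ ($z{\left(j,Z \right)} = - \frac{-2 + 5}{2} = \left(- \frac{1}{2}\right) 3 = - \frac{3}{2}$)
$Q{\left(N \right)} = \frac{1}{-7 + N}$ ($Q{\left(N \right)} = \frac{1}{N + \left(2 - 9\right)} = \frac{1}{N - 7} = \frac{1}{-7 + N}$)
$2665 - Q{\left(1 \right)} \left(-4 + 3\right) 19 = 2665 - \frac{-4 + 3}{-7 + 1} \cdot 19 = 2665 - \frac{1}{-6} \left(-1\right) 19 = 2665 - \left(- \frac{1}{6}\right) \left(-1\right) 19 = 2665 - \frac{1}{6} \cdot 19 = 2665 - \frac{19}{6} = \frac{15971}{6}$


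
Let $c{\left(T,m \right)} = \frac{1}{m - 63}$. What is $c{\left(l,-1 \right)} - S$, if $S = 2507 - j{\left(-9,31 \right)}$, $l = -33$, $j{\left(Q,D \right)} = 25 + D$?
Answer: $- \frac{156865}{64} \approx -2451.0$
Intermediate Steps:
$c{\left(T,m \right)} = \frac{1}{-63 + m}$
$S = 2451$ ($S = 2507 - \left(25 + 31\right) = 2507 - 56 = 2451$)
$c{\left(l,-1 \right)} - S = \frac{1}{-63 - 1} - 2451 = \frac{1}{-64} - 2451 = - \frac{1}{64} - 2451 = - \frac{156865}{64}$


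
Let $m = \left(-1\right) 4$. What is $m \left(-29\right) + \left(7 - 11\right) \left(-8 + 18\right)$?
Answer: $76$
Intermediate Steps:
$m = -4$
$m \left(-29\right) + \left(7 - 11\right) \left(-8 + 18\right) = \left(-4\right) \left(-29\right) + \left(7 - 11\right) \left(-8 + 18\right) = 116 - 40 = 76$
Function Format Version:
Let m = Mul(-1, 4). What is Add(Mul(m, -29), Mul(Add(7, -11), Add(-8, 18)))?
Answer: 76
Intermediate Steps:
m = -4
Add(Mul(m, -29), Mul(Add(7, -11), Add(-8, 18))) = Add(Mul(-4, -29), Mul(Add(7, -11), Add(-8, 18))) = Add(116, Mul(-4, 10)) = Add(116, -40) = 76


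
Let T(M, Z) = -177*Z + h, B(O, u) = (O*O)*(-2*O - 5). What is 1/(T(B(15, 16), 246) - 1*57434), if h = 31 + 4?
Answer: -1/100941 ≈ -9.9068e-6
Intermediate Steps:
h = 35
B(O, u) = O²*(-5 - 2*O)
T(M, Z) = 35 - 177*Z (T(M, Z) = -177*Z + 35 = 35 - 177*Z)
1/(T(B(15, 16), 246) - 1*57434) = 1/((35 - 177*246) - 1*57434) = 1/((35 - 43542) - 57434) = 1/(-43507 - 57434) = 1/(-100941) = -1/100941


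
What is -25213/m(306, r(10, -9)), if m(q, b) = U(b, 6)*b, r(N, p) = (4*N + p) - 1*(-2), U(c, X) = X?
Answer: -25213/198 ≈ -127.34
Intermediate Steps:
r(N, p) = 2 + p + 4*N (r(N, p) = (p + 4*N) + 2 = 2 + p + 4*N)
m(q, b) = 6*b
-25213/m(306, r(10, -9)) = -25213*1/(6*(2 - 9 + 4*10)) = -25213*1/(6*(2 - 9 + 40)) = -25213/(6*33) = -25213/198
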